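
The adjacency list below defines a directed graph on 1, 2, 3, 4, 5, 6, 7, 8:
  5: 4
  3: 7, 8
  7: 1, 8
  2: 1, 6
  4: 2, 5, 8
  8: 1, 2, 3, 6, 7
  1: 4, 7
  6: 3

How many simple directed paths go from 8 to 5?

8→1→4→5
8→2→1→4→5
8→2→6→3→7→1→4→5
8→3→7→1→4→5
8→6→3→7→1→4→5
8→7→1→4→5

6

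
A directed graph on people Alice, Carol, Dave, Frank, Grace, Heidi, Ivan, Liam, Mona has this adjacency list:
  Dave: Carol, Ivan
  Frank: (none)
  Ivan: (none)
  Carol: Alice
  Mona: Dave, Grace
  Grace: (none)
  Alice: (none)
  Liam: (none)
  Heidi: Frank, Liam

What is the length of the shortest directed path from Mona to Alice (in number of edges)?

Distance 0: Mona.
Distance 1: Dave, Grace.
Distance 2: Carol, Ivan.
Distance 3: Alice — contains Alice.

3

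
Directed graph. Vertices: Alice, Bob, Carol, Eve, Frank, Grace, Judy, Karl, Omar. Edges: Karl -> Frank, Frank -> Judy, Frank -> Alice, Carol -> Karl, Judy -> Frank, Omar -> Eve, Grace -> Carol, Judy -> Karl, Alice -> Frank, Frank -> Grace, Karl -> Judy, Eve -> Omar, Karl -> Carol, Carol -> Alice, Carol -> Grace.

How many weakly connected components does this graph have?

From Alice: component {Alice, Carol, Frank, Grace, Judy, Karl}.
From Bob: component {Bob}.
From Eve: component {Eve, Omar}.
That's 3 components.

3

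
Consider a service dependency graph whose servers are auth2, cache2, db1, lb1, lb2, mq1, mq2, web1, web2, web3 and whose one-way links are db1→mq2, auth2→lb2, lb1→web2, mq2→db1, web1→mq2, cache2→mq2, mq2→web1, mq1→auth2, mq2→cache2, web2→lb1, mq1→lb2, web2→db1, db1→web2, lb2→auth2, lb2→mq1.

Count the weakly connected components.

From auth2: component {auth2, lb2, mq1}.
From cache2: component {cache2, db1, lb1, mq2, web1, web2}.
From web3: component {web3}.
That's 3 components.

3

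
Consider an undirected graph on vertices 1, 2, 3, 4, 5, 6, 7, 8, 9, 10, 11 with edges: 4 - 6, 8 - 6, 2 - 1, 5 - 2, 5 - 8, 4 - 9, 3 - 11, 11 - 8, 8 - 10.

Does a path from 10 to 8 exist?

Yes

Explore from 10.
Distance 1: reach 8.
Found 8.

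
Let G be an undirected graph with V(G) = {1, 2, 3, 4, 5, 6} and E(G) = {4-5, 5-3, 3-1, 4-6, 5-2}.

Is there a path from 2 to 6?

Explore from 2.
Distance 1: reach 5.
Distance 2: reach 3, 4.
Distance 3: reach 1, 6.
Found 6.

Yes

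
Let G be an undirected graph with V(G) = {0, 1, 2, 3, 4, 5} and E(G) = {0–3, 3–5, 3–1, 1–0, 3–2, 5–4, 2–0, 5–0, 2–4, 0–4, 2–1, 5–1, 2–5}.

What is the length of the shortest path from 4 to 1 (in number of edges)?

2

Distance 0: 4.
Distance 1: 0, 2, 5.
Distance 2: 1, 3 — contains 1.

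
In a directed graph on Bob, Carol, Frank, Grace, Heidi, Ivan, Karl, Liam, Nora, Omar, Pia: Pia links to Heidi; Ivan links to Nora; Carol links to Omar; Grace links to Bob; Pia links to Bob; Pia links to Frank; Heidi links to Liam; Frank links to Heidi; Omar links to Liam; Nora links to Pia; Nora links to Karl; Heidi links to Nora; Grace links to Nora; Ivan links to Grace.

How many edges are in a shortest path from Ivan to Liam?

4

Distance 0: Ivan.
Distance 1: Grace, Nora.
Distance 2: Bob, Karl, Pia.
Distance 3: Frank, Heidi.
Distance 4: Liam — contains Liam.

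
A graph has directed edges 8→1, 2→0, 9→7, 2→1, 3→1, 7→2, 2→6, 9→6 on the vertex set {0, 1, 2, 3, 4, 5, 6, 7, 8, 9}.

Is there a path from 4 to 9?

No

4 has no outgoing edges, so nothing is reachable from it.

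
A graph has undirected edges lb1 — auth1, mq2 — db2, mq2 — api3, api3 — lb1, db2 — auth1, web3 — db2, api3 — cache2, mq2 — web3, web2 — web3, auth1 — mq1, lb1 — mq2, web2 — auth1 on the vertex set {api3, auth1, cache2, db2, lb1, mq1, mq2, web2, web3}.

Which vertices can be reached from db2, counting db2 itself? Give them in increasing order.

Start at db2.
Its neighbours: auth1, mq2, web3.
Then their neighbours: api3, lb1, mq1, web2.
Then next layer: cache2.
Every vertex is now reached.

api3, auth1, cache2, db2, lb1, mq1, mq2, web2, web3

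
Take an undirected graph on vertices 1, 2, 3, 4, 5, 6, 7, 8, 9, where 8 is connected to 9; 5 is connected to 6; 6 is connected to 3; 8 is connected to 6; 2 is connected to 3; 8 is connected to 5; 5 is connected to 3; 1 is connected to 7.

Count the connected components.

From 1: component {1, 7}.
From 2: component {2, 3, 5, 6, 8, 9}.
From 4: component {4}.
That's 3 components.

3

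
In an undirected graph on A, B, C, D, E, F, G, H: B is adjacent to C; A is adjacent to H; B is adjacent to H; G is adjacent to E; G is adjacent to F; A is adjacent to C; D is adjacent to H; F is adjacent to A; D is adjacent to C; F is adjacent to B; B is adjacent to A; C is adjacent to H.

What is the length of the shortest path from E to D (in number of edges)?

Distance 0: E.
Distance 1: G.
Distance 2: F.
Distance 3: A, B.
Distance 4: C, H.
Distance 5: D — contains D.

5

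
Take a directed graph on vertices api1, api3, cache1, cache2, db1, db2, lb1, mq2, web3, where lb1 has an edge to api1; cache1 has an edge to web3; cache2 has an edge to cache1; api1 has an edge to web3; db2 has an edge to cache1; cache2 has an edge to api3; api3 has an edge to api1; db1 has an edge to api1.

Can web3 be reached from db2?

Explore from db2.
Distance 1: reach cache1.
Distance 2: reach web3.
Found web3.

Yes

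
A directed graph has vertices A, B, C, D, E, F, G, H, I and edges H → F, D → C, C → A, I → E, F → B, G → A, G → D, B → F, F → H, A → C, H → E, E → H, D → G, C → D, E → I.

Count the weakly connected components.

2

From A: component {A, C, D, G}.
From B: component {B, E, F, H, I}.
That's 2 components.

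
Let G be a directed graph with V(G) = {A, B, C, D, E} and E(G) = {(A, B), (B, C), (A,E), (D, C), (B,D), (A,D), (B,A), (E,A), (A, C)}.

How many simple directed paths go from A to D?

A→B→D
A→D

2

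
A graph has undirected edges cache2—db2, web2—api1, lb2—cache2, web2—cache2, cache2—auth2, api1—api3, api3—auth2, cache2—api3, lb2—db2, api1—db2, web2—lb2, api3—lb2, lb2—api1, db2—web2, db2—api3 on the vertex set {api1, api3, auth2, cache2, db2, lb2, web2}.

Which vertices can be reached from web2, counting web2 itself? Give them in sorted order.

Start at web2.
Its neighbours: api1, cache2, db2, lb2.
Then their neighbours: api3, auth2.
Every vertex is now reached.

api1, api3, auth2, cache2, db2, lb2, web2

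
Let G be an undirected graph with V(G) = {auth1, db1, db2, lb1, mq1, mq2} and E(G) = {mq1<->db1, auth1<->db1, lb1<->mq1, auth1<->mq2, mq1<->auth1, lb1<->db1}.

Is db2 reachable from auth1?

Explore from auth1.
Distance 1: reach db1, mq1, mq2.
Distance 2: reach lb1.
The search is exhausted without reaching db2; it lies in a different component.

No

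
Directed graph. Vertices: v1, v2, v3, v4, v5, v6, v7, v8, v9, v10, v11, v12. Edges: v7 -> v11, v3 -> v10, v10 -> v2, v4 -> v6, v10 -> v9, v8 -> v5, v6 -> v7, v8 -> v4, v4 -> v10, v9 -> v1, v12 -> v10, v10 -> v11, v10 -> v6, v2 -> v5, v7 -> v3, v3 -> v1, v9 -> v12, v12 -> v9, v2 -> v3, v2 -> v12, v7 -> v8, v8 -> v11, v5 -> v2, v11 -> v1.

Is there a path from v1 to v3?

No

v1 has no outgoing edges, so nothing is reachable from it.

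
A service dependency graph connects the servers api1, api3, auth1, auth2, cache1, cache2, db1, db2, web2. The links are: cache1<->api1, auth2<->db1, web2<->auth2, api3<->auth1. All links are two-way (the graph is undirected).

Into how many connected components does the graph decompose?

5

From api1: component {api1, cache1}.
From api3: component {api3, auth1}.
From auth2: component {auth2, db1, web2}.
From cache2: component {cache2}.
From db2: component {db2}.
That's 5 components.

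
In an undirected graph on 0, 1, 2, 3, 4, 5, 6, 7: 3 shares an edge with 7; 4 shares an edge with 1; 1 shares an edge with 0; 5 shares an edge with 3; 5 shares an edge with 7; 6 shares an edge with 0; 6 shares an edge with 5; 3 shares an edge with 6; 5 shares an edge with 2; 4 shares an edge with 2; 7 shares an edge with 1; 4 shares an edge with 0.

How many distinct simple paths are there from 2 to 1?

2–4–0–1
2–4–0–6–3–5–7–1
2–4–0–6–3–7–1
2–4–0–6–5–3–7–1
2–4–0–6–5–7–1
2–4–1
2–5–3–6–0–1
2–5–3–6–0–4–1
2–5–3–7–1
2–5–6–0–1
2–5–6–0–4–1
2–5–6–3–7–1
2–5–7–1
2–5–7–3–6–0–1
2–5–7–3–6–0–4–1

15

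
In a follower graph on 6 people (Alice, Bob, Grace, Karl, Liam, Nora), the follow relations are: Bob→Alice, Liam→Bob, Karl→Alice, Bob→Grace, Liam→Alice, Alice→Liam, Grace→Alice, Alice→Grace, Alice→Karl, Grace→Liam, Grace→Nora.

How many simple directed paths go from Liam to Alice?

Liam→Alice
Liam→Bob→Alice
Liam→Bob→Grace→Alice

3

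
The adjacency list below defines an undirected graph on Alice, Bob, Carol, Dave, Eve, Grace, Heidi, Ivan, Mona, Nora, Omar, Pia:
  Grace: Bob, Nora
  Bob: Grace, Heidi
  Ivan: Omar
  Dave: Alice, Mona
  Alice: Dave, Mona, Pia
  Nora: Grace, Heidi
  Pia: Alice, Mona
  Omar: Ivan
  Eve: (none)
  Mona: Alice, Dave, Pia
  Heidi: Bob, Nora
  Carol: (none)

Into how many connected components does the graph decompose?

5

From Alice: component {Alice, Dave, Mona, Pia}.
From Bob: component {Bob, Grace, Heidi, Nora}.
From Carol: component {Carol}.
From Eve: component {Eve}.
From Ivan: component {Ivan, Omar}.
That's 5 components.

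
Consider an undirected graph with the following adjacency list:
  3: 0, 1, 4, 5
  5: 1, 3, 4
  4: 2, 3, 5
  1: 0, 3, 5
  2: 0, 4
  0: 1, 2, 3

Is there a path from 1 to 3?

Explore from 1.
Distance 1: reach 0, 3, 5.
Found 3.

Yes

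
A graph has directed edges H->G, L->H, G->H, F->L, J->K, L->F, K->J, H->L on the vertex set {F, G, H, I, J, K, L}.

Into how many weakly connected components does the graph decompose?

3

From F: component {F, G, H, L}.
From I: component {I}.
From J: component {J, K}.
That's 3 components.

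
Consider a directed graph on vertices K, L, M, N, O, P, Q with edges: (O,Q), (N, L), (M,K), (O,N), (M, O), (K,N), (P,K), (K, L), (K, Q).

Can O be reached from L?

No

L has no outgoing edges, so nothing is reachable from it.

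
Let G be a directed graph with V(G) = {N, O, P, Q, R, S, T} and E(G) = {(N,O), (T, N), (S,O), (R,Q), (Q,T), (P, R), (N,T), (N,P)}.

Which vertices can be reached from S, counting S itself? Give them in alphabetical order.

Start at S.
Its neighbours: O.
Nothing further is reachable.

O, S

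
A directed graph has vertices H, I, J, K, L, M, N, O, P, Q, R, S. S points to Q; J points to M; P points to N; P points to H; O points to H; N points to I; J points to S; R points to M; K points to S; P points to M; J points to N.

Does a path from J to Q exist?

Yes

Explore from J.
Distance 1: reach M, N, S.
Distance 2: reach I, Q.
Found Q.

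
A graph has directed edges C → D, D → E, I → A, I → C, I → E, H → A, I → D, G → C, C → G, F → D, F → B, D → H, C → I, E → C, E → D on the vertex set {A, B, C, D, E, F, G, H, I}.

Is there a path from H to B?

Explore from H.
Distance 1: reach A.
The search from H is exhausted; no directed path reaches B.

No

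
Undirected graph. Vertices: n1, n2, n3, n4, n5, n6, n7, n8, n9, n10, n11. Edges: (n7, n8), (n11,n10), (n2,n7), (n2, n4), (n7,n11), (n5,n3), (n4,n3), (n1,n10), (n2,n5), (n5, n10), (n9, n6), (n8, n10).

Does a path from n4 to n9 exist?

Explore from n4.
Distance 1: reach n2, n3.
Distance 2: reach n5, n7.
Distance 3: reach n8, n10, n11.
Distance 4: reach n1.
The search is exhausted without reaching n9; it lies in a different component.

No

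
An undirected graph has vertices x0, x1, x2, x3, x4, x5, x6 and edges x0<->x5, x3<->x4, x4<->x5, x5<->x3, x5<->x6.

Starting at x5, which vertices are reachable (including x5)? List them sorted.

Start at x5.
Its neighbours: x0, x3, x4, x6.
Nothing further is reachable.

x0, x3, x4, x5, x6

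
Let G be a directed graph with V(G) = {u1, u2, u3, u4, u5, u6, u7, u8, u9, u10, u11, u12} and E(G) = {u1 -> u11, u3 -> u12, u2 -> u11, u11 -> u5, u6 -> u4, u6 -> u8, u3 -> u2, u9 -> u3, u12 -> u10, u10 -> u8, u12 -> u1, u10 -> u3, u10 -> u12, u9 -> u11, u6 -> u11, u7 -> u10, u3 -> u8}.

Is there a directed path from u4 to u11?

u4 has no outgoing edges, so nothing is reachable from it.

No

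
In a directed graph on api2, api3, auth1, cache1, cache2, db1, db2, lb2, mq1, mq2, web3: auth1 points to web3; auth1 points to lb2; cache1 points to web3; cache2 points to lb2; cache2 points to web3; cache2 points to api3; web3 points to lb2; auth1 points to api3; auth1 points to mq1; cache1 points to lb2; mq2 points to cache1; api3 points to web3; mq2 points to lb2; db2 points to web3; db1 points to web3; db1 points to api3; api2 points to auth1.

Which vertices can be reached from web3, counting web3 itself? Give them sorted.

Start at web3.
Its neighbours: lb2.
Nothing further is reachable.

lb2, web3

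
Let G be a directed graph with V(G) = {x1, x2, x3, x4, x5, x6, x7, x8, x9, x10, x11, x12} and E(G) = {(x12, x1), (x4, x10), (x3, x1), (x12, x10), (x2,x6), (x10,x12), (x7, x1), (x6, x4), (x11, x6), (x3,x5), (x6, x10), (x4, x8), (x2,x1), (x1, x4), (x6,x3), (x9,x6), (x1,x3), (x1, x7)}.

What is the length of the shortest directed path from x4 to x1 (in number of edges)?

Distance 0: x4.
Distance 1: x8, x10.
Distance 2: x12.
Distance 3: x1 — contains x1.

3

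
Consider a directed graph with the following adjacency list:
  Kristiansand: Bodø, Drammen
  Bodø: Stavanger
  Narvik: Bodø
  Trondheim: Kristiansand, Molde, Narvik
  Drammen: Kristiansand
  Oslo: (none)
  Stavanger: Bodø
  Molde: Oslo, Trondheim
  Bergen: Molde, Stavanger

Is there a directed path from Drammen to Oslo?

Explore from Drammen.
Distance 1: reach Kristiansand.
Distance 2: reach Bodø.
Distance 3: reach Stavanger.
The search from Drammen is exhausted; no directed path reaches Oslo.

No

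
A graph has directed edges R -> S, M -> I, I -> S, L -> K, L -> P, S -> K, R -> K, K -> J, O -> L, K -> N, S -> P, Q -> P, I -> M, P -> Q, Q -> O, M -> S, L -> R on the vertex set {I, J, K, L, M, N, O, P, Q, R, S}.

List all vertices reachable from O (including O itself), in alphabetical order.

J, K, L, N, O, P, Q, R, S

Start at O.
Its neighbours: L.
Then their neighbours: K, P, R.
Then next layer: J, N, Q, S.
Nothing further is reachable.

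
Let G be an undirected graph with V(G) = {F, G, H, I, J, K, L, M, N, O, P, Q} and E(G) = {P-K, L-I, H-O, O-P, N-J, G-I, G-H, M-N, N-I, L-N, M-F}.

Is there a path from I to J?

Explore from I.
Distance 1: reach G, L, N.
Distance 2: reach H, J, M.
Found J.

Yes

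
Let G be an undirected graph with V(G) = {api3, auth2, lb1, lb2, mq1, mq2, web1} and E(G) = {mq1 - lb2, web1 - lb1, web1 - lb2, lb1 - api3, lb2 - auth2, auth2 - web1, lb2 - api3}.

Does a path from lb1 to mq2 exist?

No

Explore from lb1.
Distance 1: reach api3, web1.
Distance 2: reach auth2, lb2.
Distance 3: reach mq1.
The search is exhausted without reaching mq2; it lies in a different component.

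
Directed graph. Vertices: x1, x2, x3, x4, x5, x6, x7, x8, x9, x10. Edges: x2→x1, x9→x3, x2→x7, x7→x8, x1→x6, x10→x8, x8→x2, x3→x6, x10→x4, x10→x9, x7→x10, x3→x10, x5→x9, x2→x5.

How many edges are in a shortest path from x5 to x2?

Distance 0: x5.
Distance 1: x9.
Distance 2: x3.
Distance 3: x6, x10.
Distance 4: x4, x8.
Distance 5: x2 — contains x2.

5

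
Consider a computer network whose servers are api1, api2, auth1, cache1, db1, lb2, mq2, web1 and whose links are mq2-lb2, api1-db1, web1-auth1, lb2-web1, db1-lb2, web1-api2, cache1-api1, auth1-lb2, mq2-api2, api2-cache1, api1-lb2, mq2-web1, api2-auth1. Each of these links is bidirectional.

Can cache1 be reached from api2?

Explore from api2.
Distance 1: reach auth1, cache1, mq2, web1.
Found cache1.

Yes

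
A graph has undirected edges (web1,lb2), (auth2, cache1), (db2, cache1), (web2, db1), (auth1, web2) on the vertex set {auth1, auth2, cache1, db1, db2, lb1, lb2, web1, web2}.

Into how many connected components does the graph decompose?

4

From auth1: component {auth1, db1, web2}.
From auth2: component {auth2, cache1, db2}.
From lb1: component {lb1}.
From lb2: component {lb2, web1}.
That's 4 components.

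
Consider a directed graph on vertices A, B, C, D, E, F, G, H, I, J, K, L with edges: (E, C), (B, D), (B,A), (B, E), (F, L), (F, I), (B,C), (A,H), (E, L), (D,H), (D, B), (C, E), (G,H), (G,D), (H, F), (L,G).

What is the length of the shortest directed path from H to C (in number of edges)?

6

Distance 0: H.
Distance 1: F.
Distance 2: I, L.
Distance 3: G.
Distance 4: D.
Distance 5: B.
Distance 6: A, C, E — contains C.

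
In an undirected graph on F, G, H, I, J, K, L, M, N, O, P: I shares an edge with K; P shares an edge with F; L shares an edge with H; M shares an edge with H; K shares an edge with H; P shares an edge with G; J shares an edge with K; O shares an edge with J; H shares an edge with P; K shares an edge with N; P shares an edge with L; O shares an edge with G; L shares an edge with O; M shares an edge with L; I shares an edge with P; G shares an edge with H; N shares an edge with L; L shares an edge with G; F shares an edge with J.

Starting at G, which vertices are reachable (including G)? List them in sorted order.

F, G, H, I, J, K, L, M, N, O, P

Start at G.
Its neighbours: H, L, O, P.
Then their neighbours: F, I, J, K, M, N.
Every vertex is now reached.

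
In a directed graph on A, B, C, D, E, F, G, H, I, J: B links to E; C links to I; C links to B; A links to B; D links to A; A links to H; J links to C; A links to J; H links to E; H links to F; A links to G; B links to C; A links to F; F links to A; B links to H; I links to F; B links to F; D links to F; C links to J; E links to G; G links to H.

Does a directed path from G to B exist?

Yes

Explore from G.
Distance 1: reach H.
Distance 2: reach E, F.
Distance 3: reach A.
Distance 4: reach B, J.
Found B.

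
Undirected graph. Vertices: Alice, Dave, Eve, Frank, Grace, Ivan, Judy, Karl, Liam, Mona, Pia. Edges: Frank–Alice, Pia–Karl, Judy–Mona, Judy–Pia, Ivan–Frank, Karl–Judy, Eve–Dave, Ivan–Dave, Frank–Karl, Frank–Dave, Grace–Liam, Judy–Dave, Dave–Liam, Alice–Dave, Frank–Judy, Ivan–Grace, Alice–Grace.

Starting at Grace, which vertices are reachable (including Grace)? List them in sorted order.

Alice, Dave, Eve, Frank, Grace, Ivan, Judy, Karl, Liam, Mona, Pia

Start at Grace.
Its neighbours: Alice, Ivan, Liam.
Then their neighbours: Dave, Frank.
Then next layer: Eve, Judy, Karl.
Then next layer: Mona, Pia.
Every vertex is now reached.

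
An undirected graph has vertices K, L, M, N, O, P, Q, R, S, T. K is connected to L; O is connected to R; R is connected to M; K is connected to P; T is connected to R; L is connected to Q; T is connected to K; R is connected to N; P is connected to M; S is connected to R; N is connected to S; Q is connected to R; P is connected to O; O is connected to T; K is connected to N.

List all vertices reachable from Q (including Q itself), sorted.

K, L, M, N, O, P, Q, R, S, T

Start at Q.
Its neighbours: L, R.
Then their neighbours: K, M, N, O, S, T.
Then next layer: P.
Every vertex is now reached.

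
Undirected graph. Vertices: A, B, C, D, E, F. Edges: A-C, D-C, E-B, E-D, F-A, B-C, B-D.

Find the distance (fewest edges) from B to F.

3

Distance 0: B.
Distance 1: C, D, E.
Distance 2: A.
Distance 3: F — contains F.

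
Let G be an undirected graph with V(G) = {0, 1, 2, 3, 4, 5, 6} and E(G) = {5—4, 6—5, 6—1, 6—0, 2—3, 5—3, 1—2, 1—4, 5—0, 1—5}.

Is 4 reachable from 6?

Yes

Explore from 6.
Distance 1: reach 0, 1, 5.
Distance 2: reach 2, 3, 4.
Found 4.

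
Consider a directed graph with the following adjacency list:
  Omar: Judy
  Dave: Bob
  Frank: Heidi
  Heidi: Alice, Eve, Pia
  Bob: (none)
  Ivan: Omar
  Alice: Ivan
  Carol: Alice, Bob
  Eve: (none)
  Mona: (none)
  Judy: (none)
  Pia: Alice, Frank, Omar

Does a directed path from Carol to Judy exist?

Explore from Carol.
Distance 1: reach Alice, Bob.
Distance 2: reach Ivan.
Distance 3: reach Omar.
Distance 4: reach Judy.
Found Judy.

Yes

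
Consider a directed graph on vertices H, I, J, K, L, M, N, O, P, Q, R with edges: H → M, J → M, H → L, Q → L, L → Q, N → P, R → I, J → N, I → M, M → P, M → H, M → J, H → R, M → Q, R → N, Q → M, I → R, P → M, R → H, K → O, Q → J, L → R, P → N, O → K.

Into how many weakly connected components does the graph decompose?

2

From H: component {H, I, J, L, M, N, P, Q, R}.
From K: component {K, O}.
That's 2 components.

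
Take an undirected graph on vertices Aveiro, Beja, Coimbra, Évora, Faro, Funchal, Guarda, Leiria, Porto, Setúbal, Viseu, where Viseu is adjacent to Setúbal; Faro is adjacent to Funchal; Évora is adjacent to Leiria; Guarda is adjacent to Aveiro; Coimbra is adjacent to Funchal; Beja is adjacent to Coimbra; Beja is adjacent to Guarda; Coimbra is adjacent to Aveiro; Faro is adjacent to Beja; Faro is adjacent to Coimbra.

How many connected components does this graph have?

4

From Aveiro: component {Aveiro, Beja, Coimbra, Faro, Funchal, Guarda}.
From Évora: component {Évora, Leiria}.
From Porto: component {Porto}.
From Setúbal: component {Setúbal, Viseu}.
That's 4 components.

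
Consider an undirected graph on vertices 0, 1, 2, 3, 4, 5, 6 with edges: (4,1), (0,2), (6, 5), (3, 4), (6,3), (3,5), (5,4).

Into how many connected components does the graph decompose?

From 0: component {0, 2}.
From 1: component {1, 3, 4, 5, 6}.
That's 2 components.

2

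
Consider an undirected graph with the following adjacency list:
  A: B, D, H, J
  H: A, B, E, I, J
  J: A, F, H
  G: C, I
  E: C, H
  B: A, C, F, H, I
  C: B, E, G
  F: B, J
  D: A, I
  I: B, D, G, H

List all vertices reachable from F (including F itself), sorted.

Start at F.
Its neighbours: B, J.
Then their neighbours: A, C, H, I.
Then next layer: D, E, G.
Every vertex is now reached.

A, B, C, D, E, F, G, H, I, J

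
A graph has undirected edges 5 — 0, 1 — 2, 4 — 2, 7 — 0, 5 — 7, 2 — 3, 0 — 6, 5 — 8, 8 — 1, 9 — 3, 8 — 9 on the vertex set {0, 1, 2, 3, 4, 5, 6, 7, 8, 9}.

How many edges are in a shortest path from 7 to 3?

Distance 0: 7.
Distance 1: 0, 5.
Distance 2: 6, 8.
Distance 3: 1, 9.
Distance 4: 2, 3 — contains 3.

4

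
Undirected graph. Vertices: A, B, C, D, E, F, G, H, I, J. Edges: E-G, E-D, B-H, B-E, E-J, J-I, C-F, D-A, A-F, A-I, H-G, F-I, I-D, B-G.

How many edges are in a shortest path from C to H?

6

Distance 0: C.
Distance 1: F.
Distance 2: A, I.
Distance 3: D, J.
Distance 4: E.
Distance 5: B, G.
Distance 6: H — contains H.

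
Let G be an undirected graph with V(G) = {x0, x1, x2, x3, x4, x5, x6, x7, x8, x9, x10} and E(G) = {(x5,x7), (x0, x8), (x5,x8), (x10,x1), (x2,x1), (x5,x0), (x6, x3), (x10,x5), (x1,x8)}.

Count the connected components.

4

From x0: component {x0, x1, x2, x5, x7, x8, x10}.
From x3: component {x3, x6}.
From x4: component {x4}.
From x9: component {x9}.
That's 4 components.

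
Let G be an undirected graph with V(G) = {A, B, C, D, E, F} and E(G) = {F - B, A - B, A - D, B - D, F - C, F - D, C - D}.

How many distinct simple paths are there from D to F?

D–A–B–F
D–B–F
D–C–F
D–F

4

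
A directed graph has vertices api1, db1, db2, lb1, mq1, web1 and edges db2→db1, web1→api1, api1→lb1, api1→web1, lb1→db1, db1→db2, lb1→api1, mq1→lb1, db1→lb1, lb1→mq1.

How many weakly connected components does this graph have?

1

From api1: component {api1, db1, db2, lb1, mq1, web1}.
That's 1 component.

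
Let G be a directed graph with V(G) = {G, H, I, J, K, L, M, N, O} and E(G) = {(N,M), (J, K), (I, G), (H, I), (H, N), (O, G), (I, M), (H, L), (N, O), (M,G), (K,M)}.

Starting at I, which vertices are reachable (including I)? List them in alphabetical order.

G, I, M

Start at I.
Its neighbours: G, M.
Nothing further is reachable.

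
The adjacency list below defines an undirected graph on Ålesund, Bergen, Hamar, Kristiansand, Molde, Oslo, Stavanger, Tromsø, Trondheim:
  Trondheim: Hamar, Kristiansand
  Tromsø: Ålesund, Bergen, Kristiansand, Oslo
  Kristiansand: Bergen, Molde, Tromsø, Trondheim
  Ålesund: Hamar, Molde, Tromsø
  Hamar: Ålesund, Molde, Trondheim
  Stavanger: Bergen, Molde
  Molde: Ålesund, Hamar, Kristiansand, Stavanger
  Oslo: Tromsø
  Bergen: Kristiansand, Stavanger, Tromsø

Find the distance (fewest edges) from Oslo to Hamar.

Distance 0: Oslo.
Distance 1: Tromsø.
Distance 2: Ålesund, Bergen, Kristiansand.
Distance 3: Hamar, Molde, Stavanger, Trondheim — contains Hamar.

3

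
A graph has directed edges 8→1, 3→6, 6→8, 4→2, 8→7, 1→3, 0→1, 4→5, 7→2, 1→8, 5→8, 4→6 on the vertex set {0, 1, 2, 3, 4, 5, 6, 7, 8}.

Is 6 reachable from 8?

Yes

Explore from 8.
Distance 1: reach 1, 7.
Distance 2: reach 2, 3.
Distance 3: reach 6.
Found 6.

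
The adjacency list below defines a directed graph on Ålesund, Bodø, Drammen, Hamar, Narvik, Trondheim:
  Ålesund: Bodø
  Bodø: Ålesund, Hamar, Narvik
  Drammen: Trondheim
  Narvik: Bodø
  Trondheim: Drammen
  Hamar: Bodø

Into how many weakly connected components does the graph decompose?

2

From Ålesund: component {Ålesund, Bodø, Hamar, Narvik}.
From Drammen: component {Drammen, Trondheim}.
That's 2 components.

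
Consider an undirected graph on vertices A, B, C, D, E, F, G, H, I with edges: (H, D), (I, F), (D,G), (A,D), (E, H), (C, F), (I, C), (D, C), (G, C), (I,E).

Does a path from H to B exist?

No

Explore from H.
Distance 1: reach D, E.
Distance 2: reach A, C, G, I.
Distance 3: reach F.
The search is exhausted without reaching B; it lies in a different component.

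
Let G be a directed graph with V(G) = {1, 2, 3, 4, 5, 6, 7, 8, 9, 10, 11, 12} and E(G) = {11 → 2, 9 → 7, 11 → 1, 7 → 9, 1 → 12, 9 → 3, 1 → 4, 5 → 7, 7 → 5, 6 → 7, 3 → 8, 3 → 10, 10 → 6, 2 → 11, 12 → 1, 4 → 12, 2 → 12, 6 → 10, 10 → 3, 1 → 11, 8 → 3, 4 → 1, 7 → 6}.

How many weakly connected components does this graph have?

From 1: component {1, 2, 4, 11, 12}.
From 3: component {3, 5, 6, 7, 8, 9, 10}.
That's 2 components.

2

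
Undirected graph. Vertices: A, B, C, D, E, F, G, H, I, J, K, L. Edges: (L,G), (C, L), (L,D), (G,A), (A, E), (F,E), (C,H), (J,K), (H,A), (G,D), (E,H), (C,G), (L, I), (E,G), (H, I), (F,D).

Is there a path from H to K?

No

Explore from H.
Distance 1: reach A, C, E, I.
Distance 2: reach F, G, L.
Distance 3: reach D.
The search is exhausted without reaching K; it lies in a different component.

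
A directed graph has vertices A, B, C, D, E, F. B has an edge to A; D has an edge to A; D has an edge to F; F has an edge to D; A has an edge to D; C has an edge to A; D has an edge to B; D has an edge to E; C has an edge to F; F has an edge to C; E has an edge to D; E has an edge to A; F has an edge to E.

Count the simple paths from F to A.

7

F→C→A
F→D→A
F→D→B→A
F→D→E→A
F→E→A
F→E→D→A
F→E→D→B→A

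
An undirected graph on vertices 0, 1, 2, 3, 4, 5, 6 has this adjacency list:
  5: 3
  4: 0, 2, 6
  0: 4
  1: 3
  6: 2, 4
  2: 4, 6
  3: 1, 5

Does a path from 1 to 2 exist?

Explore from 1.
Distance 1: reach 3.
Distance 2: reach 5.
The search is exhausted without reaching 2; it lies in a different component.

No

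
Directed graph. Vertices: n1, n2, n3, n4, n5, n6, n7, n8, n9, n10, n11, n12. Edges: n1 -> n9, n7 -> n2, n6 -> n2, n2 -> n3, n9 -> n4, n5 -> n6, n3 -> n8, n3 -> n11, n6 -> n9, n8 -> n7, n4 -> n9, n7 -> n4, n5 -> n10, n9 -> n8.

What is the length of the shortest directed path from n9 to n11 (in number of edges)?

Distance 0: n9.
Distance 1: n4, n8.
Distance 2: n7.
Distance 3: n2.
Distance 4: n3.
Distance 5: n11 — contains n11.

5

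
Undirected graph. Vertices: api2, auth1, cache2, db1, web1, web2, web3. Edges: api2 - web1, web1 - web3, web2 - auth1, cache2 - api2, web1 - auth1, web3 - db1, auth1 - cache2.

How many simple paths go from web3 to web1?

1

web3–web1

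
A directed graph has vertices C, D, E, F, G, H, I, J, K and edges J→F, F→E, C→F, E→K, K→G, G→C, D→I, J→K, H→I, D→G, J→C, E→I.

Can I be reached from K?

Yes

Explore from K.
Distance 1: reach G.
Distance 2: reach C.
Distance 3: reach F.
Distance 4: reach E.
Distance 5: reach I.
Found I.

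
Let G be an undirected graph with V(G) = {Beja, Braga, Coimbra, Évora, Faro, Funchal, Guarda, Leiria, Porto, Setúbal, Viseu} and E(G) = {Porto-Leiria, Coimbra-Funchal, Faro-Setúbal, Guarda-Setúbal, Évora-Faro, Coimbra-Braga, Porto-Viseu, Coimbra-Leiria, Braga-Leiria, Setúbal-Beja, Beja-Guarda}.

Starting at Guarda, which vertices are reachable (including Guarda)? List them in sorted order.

Start at Guarda.
Its neighbours: Beja, Setúbal.
Then their neighbours: Faro.
Then next layer: Évora.
Nothing further is reachable.

Beja, Évora, Faro, Guarda, Setúbal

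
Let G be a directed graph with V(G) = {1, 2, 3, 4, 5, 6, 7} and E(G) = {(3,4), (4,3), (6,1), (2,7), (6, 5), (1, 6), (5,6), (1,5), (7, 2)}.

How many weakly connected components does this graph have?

3

From 1: component {1, 5, 6}.
From 2: component {2, 7}.
From 3: component {3, 4}.
That's 3 components.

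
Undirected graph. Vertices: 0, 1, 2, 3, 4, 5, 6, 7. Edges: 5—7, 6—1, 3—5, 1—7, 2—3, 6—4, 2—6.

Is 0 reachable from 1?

No

Explore from 1.
Distance 1: reach 6, 7.
Distance 2: reach 2, 4, 5.
Distance 3: reach 3.
The search is exhausted without reaching 0; it lies in a different component.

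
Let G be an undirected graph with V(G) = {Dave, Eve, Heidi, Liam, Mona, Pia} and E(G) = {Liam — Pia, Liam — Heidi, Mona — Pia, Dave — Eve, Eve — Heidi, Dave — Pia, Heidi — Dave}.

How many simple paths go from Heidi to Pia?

Heidi–Dave–Pia
Heidi–Eve–Dave–Pia
Heidi–Liam–Pia

3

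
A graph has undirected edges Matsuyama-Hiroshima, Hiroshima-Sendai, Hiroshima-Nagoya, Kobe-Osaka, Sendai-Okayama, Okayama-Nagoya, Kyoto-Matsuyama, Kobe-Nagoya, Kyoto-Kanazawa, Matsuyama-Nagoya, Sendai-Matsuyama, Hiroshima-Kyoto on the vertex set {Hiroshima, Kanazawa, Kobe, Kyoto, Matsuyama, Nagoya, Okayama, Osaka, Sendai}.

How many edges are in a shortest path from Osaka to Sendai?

Distance 0: Osaka.
Distance 1: Kobe.
Distance 2: Nagoya.
Distance 3: Hiroshima, Matsuyama, Okayama.
Distance 4: Kyoto, Sendai — contains Sendai.

4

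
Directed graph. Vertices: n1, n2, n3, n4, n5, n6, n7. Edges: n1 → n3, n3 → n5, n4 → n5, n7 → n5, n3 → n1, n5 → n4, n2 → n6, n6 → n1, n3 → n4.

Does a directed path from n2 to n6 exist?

Explore from n2.
Distance 1: reach n6.
Found n6.

Yes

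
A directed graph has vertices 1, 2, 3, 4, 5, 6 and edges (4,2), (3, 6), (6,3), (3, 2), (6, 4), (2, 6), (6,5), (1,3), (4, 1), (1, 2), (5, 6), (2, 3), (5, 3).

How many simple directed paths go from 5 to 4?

3

5→3→2→6→4
5→3→6→4
5→6→4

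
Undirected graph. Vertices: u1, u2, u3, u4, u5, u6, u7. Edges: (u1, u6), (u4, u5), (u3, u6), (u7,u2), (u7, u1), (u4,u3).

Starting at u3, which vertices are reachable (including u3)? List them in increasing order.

u1, u2, u3, u4, u5, u6, u7

Start at u3.
Its neighbours: u4, u6.
Then their neighbours: u1, u5.
Then next layer: u7.
Then next layer: u2.
Every vertex is now reached.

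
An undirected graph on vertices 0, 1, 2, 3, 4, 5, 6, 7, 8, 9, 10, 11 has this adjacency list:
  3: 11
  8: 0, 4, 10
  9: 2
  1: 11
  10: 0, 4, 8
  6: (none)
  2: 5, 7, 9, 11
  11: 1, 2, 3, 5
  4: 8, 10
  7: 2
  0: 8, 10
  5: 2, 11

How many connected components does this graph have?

From 0: component {0, 4, 8, 10}.
From 1: component {1, 2, 3, 5, 7, 9, 11}.
From 6: component {6}.
That's 3 components.

3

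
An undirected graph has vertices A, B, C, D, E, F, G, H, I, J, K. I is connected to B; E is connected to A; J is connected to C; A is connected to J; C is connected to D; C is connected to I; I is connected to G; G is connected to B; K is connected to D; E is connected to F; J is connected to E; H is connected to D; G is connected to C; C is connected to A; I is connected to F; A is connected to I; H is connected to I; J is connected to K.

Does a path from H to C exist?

Yes

Explore from H.
Distance 1: reach D, I.
Distance 2: reach A, B, C, F, G, K.
Found C.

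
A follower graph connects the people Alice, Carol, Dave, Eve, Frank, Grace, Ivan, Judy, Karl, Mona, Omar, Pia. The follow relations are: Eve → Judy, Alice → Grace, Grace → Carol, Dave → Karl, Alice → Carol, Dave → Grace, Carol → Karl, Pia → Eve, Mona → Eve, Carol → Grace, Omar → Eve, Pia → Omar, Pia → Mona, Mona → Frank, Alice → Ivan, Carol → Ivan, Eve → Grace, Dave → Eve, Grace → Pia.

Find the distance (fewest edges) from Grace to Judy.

3

Distance 0: Grace.
Distance 1: Carol, Pia.
Distance 2: Eve, Ivan, Karl, Mona, Omar.
Distance 3: Frank, Judy — contains Judy.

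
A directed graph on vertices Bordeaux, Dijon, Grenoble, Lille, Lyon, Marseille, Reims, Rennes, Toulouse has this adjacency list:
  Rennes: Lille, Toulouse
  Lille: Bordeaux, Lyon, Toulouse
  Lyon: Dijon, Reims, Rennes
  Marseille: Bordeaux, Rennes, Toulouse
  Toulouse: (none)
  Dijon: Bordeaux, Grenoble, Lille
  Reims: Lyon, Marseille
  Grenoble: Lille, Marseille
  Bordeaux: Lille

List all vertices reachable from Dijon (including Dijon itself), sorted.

Bordeaux, Dijon, Grenoble, Lille, Lyon, Marseille, Reims, Rennes, Toulouse

Start at Dijon.
Its neighbours: Bordeaux, Grenoble, Lille.
Then their neighbours: Lyon, Marseille, Toulouse.
Then next layer: Reims, Rennes.
Every vertex is now reached.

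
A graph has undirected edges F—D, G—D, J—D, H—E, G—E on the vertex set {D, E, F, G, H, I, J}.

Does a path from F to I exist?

No

Explore from F.
Distance 1: reach D.
Distance 2: reach G, J.
Distance 3: reach E.
Distance 4: reach H.
The search is exhausted without reaching I; it lies in a different component.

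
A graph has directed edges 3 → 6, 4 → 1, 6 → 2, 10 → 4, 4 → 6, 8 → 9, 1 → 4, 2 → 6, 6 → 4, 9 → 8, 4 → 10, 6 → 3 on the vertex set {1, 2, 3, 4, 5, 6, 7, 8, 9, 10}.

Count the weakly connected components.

From 1: component {1, 2, 3, 4, 6, 10}.
From 5: component {5}.
From 7: component {7}.
From 8: component {8, 9}.
That's 4 components.

4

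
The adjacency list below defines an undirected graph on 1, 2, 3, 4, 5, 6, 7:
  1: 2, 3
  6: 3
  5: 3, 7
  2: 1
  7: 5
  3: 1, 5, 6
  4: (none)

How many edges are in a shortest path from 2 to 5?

3

Distance 0: 2.
Distance 1: 1.
Distance 2: 3.
Distance 3: 5, 6 — contains 5.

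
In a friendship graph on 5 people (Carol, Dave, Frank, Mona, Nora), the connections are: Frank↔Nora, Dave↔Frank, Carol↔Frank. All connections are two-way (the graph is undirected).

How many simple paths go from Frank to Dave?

1

Frank–Dave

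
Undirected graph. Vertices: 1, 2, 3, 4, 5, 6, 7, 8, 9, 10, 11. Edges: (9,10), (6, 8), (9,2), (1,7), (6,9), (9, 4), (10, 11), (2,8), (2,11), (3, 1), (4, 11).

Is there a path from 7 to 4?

No

Explore from 7.
Distance 1: reach 1.
Distance 2: reach 3.
The search is exhausted without reaching 4; it lies in a different component.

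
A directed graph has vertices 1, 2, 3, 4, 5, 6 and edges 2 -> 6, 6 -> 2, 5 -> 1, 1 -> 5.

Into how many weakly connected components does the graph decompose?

From 1: component {1, 5}.
From 2: component {2, 6}.
From 3: component {3}.
From 4: component {4}.
That's 4 components.

4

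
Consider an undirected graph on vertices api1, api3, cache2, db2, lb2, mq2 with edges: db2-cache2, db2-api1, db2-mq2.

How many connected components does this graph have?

3

From api1: component {api1, cache2, db2, mq2}.
From api3: component {api3}.
From lb2: component {lb2}.
That's 3 components.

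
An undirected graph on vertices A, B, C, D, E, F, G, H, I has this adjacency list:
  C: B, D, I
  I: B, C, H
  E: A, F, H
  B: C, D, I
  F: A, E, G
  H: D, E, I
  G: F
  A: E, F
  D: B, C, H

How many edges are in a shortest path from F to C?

4

Distance 0: F.
Distance 1: A, E, G.
Distance 2: H.
Distance 3: D, I.
Distance 4: B, C — contains C.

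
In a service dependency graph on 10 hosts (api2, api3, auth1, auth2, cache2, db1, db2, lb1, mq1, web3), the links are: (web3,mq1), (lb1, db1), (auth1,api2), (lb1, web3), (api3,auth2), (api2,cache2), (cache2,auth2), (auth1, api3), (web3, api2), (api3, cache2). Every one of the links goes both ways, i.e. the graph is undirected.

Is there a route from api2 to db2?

No

Explore from api2.
Distance 1: reach auth1, cache2, web3.
Distance 2: reach api3, auth2, lb1, mq1.
Distance 3: reach db1.
The search is exhausted without reaching db2; it lies in a different component.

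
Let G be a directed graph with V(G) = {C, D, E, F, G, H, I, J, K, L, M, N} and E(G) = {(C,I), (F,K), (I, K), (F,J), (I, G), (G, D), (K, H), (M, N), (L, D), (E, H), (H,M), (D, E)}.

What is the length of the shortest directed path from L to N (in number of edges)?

5

Distance 0: L.
Distance 1: D.
Distance 2: E.
Distance 3: H.
Distance 4: M.
Distance 5: N — contains N.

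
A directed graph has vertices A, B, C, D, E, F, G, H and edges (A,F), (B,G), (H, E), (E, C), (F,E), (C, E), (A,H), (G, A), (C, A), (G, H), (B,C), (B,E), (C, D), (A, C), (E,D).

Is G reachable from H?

Explore from H.
Distance 1: reach E.
Distance 2: reach C, D.
Distance 3: reach A.
Distance 4: reach F.
The search from H is exhausted; no directed path reaches G.

No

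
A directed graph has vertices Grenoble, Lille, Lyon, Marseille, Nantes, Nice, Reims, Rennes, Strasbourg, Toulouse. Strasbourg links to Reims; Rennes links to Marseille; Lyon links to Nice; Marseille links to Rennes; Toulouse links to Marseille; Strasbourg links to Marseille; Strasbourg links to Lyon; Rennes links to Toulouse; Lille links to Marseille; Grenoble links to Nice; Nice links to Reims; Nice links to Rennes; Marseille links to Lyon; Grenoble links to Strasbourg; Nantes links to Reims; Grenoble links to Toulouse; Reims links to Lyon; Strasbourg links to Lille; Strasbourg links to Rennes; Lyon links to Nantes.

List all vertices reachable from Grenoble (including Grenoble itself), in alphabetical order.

Start at Grenoble.
Its neighbours: Nice, Strasbourg, Toulouse.
Then their neighbours: Lille, Lyon, Marseille, Reims, Rennes.
Then next layer: Nantes.
Every vertex is now reached.

Grenoble, Lille, Lyon, Marseille, Nantes, Nice, Reims, Rennes, Strasbourg, Toulouse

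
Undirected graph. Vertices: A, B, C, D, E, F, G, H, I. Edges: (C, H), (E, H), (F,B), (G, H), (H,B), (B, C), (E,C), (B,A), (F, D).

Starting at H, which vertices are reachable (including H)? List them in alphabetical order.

Start at H.
Its neighbours: B, C, E, G.
Then their neighbours: A, F.
Then next layer: D.
Nothing further is reachable.

A, B, C, D, E, F, G, H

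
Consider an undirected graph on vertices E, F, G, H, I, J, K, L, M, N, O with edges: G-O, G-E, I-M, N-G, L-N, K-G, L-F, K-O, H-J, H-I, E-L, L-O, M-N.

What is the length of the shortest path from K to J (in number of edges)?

Distance 0: K.
Distance 1: G, O.
Distance 2: E, L, N.
Distance 3: F, M.
Distance 4: I.
Distance 5: H.
Distance 6: J — contains J.

6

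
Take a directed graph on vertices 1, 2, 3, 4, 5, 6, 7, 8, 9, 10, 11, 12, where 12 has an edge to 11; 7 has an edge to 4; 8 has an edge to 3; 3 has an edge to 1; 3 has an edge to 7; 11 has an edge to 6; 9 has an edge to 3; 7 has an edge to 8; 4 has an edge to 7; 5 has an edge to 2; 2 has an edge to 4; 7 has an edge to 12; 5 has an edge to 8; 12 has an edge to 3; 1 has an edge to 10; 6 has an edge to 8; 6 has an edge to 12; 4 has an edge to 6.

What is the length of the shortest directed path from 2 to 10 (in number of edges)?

6

Distance 0: 2.
Distance 1: 4.
Distance 2: 6, 7.
Distance 3: 8, 12.
Distance 4: 3, 11.
Distance 5: 1.
Distance 6: 10 — contains 10.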